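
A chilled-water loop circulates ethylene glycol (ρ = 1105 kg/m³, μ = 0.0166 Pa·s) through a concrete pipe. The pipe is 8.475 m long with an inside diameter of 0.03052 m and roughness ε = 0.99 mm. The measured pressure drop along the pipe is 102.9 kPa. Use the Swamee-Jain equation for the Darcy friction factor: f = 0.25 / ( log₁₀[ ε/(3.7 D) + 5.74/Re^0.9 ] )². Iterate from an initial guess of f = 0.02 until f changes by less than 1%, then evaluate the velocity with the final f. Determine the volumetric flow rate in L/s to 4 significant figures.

Rearranging Darcy-Weisbach: V = √(2·ΔP·D/(f·L·ρ)). With ε/D = 0.00099/0.03052 = 0.0324, iterate starting from f = 0.02:
  f = 0.02 → V = √(2·1.029e+05·0.03052/(0.02·8.475·1105)) = 5.791 m/s; Re = ρVD/μ = 1.176e+04; f → 0.06253
  f = 0.06253 → V = 3.275 m/s; Re = 6653; f → 0.06477
  f = 0.06477 → V = 3.218 m/s; Re = 6538; f → 0.06486
Converged (Δf/f < 1%). With the final f = 0.06486: V = √(2·1.029e+05·0.03052/(0.06486·8.475·1105)) = 3.216 m/s.
Q = V·A = 3.216·(π/4·0.03052²) = 0.002353 m³/s = 2.353 L/s.

Q ≈ 2.353 L/s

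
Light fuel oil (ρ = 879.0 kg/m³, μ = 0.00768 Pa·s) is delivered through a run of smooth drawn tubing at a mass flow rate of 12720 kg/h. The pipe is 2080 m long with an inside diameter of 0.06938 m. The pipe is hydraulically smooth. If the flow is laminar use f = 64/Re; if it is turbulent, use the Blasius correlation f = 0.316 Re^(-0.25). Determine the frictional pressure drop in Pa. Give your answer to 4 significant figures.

ṁ = 12720 kg/h = 12720/3600 = 3.533 kg/s.
A = πD²/4 = π(0.06938)²/4 = 0.003781 m²; mean velocity V = ṁ/(ρA) = 3.533/(879 · 0.003781) = 1.063 m/s.
Reynolds number Re = ρVD/μ = 879 · 1.063 · 0.06938 / 0.00768 = 8443.
Re > 4000 → turbulent. Smooth-pipe (Blasius): f = 0.316 Re^(-0.25) = 0.316/(8443)^0.25 = 0.03297.
Darcy-Weisbach: ΔP = f(L/D)(ρV²/2) = 0.03297·(2080/0.06938)·(879·1.063²/2) = 0.03297·2.998e+04·496.9 = 4.91e+05 Pa.

ΔP ≈ 491000 Pa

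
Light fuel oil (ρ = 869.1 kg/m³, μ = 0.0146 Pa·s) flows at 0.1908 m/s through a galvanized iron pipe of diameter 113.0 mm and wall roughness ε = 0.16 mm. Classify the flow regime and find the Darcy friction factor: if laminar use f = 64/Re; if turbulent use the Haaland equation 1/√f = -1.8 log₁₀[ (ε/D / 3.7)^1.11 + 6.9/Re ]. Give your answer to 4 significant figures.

Re = ρVD/μ = 869.1·0.1908·0.113/0.0146 = 1283.
Re < 2300 → laminar, so f = 64/Re = 0.04987 (roughness is irrelevant in laminar flow).

f ≈ 0.04987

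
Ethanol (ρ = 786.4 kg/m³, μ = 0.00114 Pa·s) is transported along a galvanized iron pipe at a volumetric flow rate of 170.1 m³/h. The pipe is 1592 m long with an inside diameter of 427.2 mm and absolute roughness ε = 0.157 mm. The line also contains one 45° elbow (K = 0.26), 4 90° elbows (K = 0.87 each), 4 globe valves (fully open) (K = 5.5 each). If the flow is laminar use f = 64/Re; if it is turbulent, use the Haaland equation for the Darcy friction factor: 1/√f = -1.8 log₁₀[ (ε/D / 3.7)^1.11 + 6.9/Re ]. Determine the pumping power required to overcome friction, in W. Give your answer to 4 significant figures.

P ≈ 199.3 W

Q = 170.1 m³/h = 170.1/3600 = 0.04725 m³/s.
Cross-sectional area A = πD²/4 = π(0.4272)²/4 = 0.1433 m²; mean velocity V = Q/A = 0.04725/0.1433 = 0.3296 m/s.
Reynolds number Re = ρVD/μ = 786.4 · 0.3296 · 0.4272 / 0.00114 = 9.714e+04.
Re > 4000 → turbulent. Relative roughness ε/D = 0.000157/0.4272 = 0.000368. Haaland: 1/√f = -1.8 log₁₀[(0.000368/3.7)^1.11 + 6.9/9.714e+04] = -1.8 log₁₀[3.6e-05 + 7.1e-05] = 7.147, so f = 0.01958.
Total minor-loss coefficient ΣK = 1·0.26 + 4·0.87 + 4·5.5 = 25.7.
ΔP = [f·L/D + ΣK]·(ρV²/2) = [0.01958·1592/0.4272 + 25.7]·(786.4·0.3296²/2) = [72.96 + 25.7]·42.73 = 4217 Pa.
Pumping power P = QΔP = 0.04725·4217 = 199.27 W = 199.3 W.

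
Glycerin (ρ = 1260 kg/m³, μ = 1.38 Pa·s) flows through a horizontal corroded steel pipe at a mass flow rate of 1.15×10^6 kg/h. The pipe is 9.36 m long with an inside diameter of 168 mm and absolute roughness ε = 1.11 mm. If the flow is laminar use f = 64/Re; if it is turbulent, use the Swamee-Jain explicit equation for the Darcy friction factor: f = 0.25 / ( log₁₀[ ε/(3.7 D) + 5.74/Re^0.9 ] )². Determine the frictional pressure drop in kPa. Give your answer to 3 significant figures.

ṁ = 1.15×10^6 kg/h = 1.15×10^6/3600 = 319.4 kg/s.
A = πD²/4 = π(0.168)²/4 = 0.02217 m²; mean velocity V = ṁ/(ρA) = 319.4/(1260 · 0.02217) = 11.44 m/s.
Reynolds number Re = ρVD/μ = 1260 · 11.44 · 0.168 / 1.38 = 1754.
Re < 2300 → laminar flow, so f = 64/Re = 64/1754 = 0.03648 (the turbulent correlation is not needed).
Darcy-Weisbach: ΔP = f(L/D)(ρV²/2) = 0.03648·(9.36/0.168)·(1260·11.44²/2) = 0.03648·55.71·8.241e+04 = 1.675e+05 Pa.
ΔP = 1.675e+05 Pa = 167 kPa.

ΔP ≈ 167 kPa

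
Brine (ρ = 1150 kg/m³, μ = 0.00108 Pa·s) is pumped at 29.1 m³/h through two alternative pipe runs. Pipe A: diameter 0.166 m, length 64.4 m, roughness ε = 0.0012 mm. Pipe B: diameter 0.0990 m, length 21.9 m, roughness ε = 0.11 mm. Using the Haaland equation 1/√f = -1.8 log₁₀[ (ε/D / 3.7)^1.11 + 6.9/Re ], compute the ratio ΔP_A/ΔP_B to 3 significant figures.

ΔP_A/ΔP_B ≈ 0.195

Pipe A: V = Q/A = 0.008083/0.02164 = 0.3735 m/s; Re = 6.602e+04; ε/D = 7.23e-06; Haaland → f = 0.0195; ΔP_A = f(L/D)(ρV²/2) = 606.7 Pa.
Pipe B: V = Q/A = 0.008083/0.007698 = 1.05 m/s; Re = 1.107e+05; ε/D = 0.00111; Haaland → f = 0.02216; ΔP_B = f(L/D)(ρV²/2) = 3108 Pa.
ΔP_A/ΔP_B = 606.7/3108 = 0.195.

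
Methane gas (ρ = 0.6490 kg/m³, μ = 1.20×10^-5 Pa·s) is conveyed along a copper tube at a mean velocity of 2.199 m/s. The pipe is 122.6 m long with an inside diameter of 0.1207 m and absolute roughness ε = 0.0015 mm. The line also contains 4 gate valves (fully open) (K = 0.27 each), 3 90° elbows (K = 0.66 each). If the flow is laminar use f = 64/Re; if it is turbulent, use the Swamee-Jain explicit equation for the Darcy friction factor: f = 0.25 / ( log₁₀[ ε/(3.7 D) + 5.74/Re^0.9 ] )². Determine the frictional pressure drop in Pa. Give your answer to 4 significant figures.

Reynolds number Re = ρVD/μ = 0.649 · 2.199 · 0.1207 / 1.2e-05 = 1.435e+04.
Re > 4000 → turbulent. Relative roughness ε/D = 1.5e-06/0.1207 = 1.24e-05. Swamee-Jain: f = 0.25/(log₁₀[1.24e-05/3.7 + 5.74/1.435e+04^0.9])² = 0.25/(log₁₀[3.36e-06 + 0.00104])² = 0.25/(-2.981)² = 0.02813.
Total minor-loss coefficient ΣK = 4·0.27 + 3·0.66 = 3.06.
ΔP = [f·L/D + ΣK]·(ρV²/2) = [0.02813·122.6/0.1207 + 3.06]·(0.649·2.199²/2) = [28.58 + 3.06]·1.569 = 49.64 Pa.

ΔP ≈ 49.64 Pa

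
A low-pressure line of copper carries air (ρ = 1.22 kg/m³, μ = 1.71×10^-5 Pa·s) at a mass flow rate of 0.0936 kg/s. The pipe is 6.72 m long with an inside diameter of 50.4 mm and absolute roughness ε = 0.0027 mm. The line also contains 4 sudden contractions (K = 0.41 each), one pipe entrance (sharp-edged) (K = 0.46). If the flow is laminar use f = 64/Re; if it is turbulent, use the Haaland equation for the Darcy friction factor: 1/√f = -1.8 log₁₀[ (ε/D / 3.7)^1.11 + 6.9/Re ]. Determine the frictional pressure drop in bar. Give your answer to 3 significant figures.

ΔP ≈ 0.0393 bar

A = πD²/4 = π(0.0504)²/4 = 0.001995 m²; mean velocity V = ṁ/(ρA) = 0.0936/(1.22 · 0.001995) = 38.46 m/s.
Reynolds number Re = ρVD/μ = 1.22 · 38.46 · 0.0504 / 1.71e-05 = 1.383e+05.
Re > 4000 → turbulent. Relative roughness ε/D = 2.7e-06/0.0504 = 5.36e-05. Haaland: 1/√f = -1.8 log₁₀[(5.36e-05/3.7)^1.11 + 6.9/1.383e+05] = -1.8 log₁₀[4.25e-06 + 4.99e-05] = 7.68, so f = 0.01696.
Total minor-loss coefficient ΣK = 4·0.41 + 1·0.46 = 2.1.
ΔP = [f·L/D + ΣK]·(ρV²/2) = [0.01696·6.72/0.0504 + 2.1]·(1.22·38.46²/2) = [2.261 + 2.1]·902.1 = 3934 Pa.
ΔP = 3934 Pa = 0.0393 bar.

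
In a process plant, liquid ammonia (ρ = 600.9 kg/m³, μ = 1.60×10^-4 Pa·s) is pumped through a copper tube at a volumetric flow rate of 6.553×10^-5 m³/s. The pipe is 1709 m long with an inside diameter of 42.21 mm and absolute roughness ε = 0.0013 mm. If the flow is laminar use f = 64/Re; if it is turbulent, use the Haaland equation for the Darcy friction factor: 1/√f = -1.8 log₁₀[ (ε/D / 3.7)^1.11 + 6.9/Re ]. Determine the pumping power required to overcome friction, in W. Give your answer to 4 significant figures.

Cross-sectional area A = πD²/4 = π(0.04221)²/4 = 0.001399 m²; mean velocity V = Q/A = 6.553e-05/0.001399 = 0.04683 m/s.
Reynolds number Re = ρVD/μ = 600.9 · 0.04683 · 0.04221 / 0.00016 = 7424.
Re > 4000 → turbulent. Relative roughness ε/D = 1.3e-06/0.04221 = 3.08e-05. Haaland: 1/√f = -1.8 log₁₀[(3.08e-05/3.7)^1.11 + 6.9/7424] = -1.8 log₁₀[2.3e-06 + 0.000929] = 5.455, so f = 0.0336.
Darcy-Weisbach: ΔP = f(L/D)(ρV²/2) = 0.0336·(1709/0.04221)·(600.9·0.04683²/2) = 0.0336·4.049e+04·0.6589 = 896.4 Pa.
Pumping power P = QΔP = 6.553e-05·896.4 = 0.058742 W = 0.05874 W.

P ≈ 0.05874 W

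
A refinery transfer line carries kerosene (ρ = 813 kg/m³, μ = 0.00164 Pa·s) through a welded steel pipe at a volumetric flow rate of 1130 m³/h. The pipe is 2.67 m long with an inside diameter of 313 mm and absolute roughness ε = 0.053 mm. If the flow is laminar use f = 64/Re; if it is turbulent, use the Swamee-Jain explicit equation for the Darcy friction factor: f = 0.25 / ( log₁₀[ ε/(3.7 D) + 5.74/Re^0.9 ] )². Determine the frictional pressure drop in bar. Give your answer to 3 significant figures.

Q = 1130 m³/h = 1130/3600 = 0.3139 m³/s.
Cross-sectional area A = πD²/4 = π(0.313)²/4 = 0.07694 m²; mean velocity V = Q/A = 0.3139/0.07694 = 4.079 m/s.
Reynolds number Re = ρVD/μ = 813 · 4.079 · 0.313 / 0.00164 = 6.33e+05.
Re > 4000 → turbulent. Relative roughness ε/D = 5.3e-05/0.313 = 0.000169. Swamee-Jain: f = 0.25/(log₁₀[0.000169/3.7 + 5.74/6.33e+05^0.9])² = 0.25/(log₁₀[4.58e-05 + 3.45e-05])² = 0.25/(-4.096)² = 0.0149.
Darcy-Weisbach: ΔP = f(L/D)(ρV²/2) = 0.0149·(2.67/0.313)·(813·4.079²/2) = 0.0149·8.53·6765 = 860.1 Pa.
ΔP = 860.1 Pa = 0.00860 bar.

ΔP ≈ 0.00860 bar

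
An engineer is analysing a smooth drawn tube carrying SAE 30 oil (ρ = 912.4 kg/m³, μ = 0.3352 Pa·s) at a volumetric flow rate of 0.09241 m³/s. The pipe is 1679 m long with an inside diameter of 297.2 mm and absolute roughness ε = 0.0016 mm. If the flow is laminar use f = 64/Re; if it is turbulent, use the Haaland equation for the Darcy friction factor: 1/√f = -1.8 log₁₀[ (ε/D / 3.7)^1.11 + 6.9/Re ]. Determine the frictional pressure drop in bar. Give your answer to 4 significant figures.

Cross-sectional area A = πD²/4 = π(0.2972)²/4 = 0.06937 m²; mean velocity V = Q/A = 0.09241/0.06937 = 1.332 m/s.
Reynolds number Re = ρVD/μ = 912.4 · 1.332 · 0.2972 / 0.335 = 1078.
Re < 2300 → laminar flow, so f = 64/Re = 64/1078 = 0.05939 (the turbulent correlation is not needed).
Darcy-Weisbach: ΔP = f(L/D)(ρV²/2) = 0.05939·(1679/0.2972)·(912.4·1.332²/2) = 0.05939·5649·809.5 = 2.716e+05 Pa.
ΔP = 2.716e+05 Pa = 2.716 bar.

ΔP ≈ 2.716 bar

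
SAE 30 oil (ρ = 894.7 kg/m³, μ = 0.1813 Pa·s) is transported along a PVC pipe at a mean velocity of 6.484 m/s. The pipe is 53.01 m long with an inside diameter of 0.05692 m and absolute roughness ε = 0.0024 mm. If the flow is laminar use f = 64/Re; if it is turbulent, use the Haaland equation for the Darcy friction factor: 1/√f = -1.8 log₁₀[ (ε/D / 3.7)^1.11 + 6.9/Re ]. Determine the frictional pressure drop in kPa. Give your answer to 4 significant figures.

Reynolds number Re = ρVD/μ = 894.7 · 6.484 · 0.05692 / 0.181 = 1821.
Re < 2300 → laminar flow, so f = 64/Re = 64/1821 = 0.03514 (the turbulent correlation is not needed).
Darcy-Weisbach: ΔP = f(L/D)(ρV²/2) = 0.03514·(53.01/0.05692)·(894.7·6.484²/2) = 0.03514·931.3·1.881e+04 = 6.155e+05 Pa.
ΔP = 6.155e+05 Pa = 615.5 kPa.

ΔP ≈ 615.5 kPa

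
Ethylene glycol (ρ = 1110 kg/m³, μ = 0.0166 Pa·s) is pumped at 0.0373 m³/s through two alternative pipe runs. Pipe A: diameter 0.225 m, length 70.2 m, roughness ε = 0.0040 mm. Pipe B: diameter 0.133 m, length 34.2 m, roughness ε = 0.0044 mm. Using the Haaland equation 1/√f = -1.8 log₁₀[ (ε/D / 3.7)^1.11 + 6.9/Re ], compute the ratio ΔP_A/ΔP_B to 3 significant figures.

Pipe A: V = Q/A = 0.0373/0.03976 = 0.9381 m/s; Re = 1.411e+04; ε/D = 1.78e-05; Haaland → f = 0.02818; ΔP_A = f(L/D)(ρV²/2) = 4294 Pa.
Pipe B: V = Q/A = 0.0373/0.01389 = 2.685 m/s; Re = 2.388e+04; ε/D = 3.31e-05; Haaland → f = 0.02469; ΔP_B = f(L/D)(ρV²/2) = 2.54e+04 Pa.
ΔP_A/ΔP_B = 4294/2.54e+04 = 0.169.

ΔP_A/ΔP_B ≈ 0.169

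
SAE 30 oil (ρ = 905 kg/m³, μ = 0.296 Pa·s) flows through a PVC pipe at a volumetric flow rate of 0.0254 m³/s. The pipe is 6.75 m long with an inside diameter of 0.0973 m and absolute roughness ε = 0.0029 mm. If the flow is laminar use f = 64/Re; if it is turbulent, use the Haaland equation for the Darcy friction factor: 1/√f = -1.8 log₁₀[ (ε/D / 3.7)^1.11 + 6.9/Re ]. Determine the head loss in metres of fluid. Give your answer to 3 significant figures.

h_f ≈ 2.60 m

Cross-sectional area A = πD²/4 = π(0.0973)²/4 = 0.007436 m²; mean velocity V = Q/A = 0.0254/0.007436 = 3.416 m/s.
Reynolds number Re = ρVD/μ = 905 · 3.416 · 0.0973 / 0.296 = 1016.
Re < 2300 → laminar flow, so f = 64/Re = 64/1016 = 0.06298 (the turbulent correlation is not needed).
Darcy-Weisbach: ΔP = f(L/D)(ρV²/2) = 0.06298·(6.75/0.0973)·(905·3.416²/2) = 0.06298·69.37·5280 = 2.307e+04 Pa.
Head loss h_f = ΔP/(ρg) = 2.307e+04/(905·9.81) = 2.60 m.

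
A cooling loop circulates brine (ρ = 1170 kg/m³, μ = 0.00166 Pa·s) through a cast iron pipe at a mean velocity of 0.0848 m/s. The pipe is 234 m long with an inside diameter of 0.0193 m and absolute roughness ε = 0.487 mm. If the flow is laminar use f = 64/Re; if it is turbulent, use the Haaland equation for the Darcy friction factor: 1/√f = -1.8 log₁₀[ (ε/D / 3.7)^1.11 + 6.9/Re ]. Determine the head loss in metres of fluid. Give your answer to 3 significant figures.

Reynolds number Re = ρVD/μ = 1170 · 0.0848 · 0.0193 / 0.00166 = 1154.
Re < 2300 → laminar flow, so f = 64/Re = 64/1154 = 0.05548 (the turbulent correlation is not needed).
Darcy-Weisbach: ΔP = f(L/D)(ρV²/2) = 0.05548·(234/0.0193)·(1170·0.0848²/2) = 0.05548·1.212e+04·4.207 = 2830 Pa.
Head loss h_f = ΔP/(ρg) = 2830/(1170·9.81) = 0.247 m.

h_f ≈ 0.247 m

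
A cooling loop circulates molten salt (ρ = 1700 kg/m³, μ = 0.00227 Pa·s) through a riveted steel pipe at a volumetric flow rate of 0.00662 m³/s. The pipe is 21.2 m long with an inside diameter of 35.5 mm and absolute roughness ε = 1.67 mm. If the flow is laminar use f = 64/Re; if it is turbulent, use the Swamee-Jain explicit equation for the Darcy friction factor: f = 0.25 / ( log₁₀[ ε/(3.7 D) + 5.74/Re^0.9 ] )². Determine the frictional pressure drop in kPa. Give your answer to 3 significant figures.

Cross-sectional area A = πD²/4 = π(0.0355)²/4 = 0.0009898 m²; mean velocity V = Q/A = 0.00662/0.0009898 = 6.688 m/s.
Reynolds number Re = ρVD/μ = 1700 · 6.688 · 0.0355 / 0.00227 = 1.778e+05.
Re > 4000 → turbulent. Relative roughness ε/D = 0.00167/0.0355 = 0.047. Swamee-Jain: f = 0.25/(log₁₀[0.047/3.7 + 5.74/1.778e+05^0.9])² = 0.25/(log₁₀[0.0127 + 0.000108])² = 0.25/(-1.892)² = 0.06984.
Darcy-Weisbach: ΔP = f(L/D)(ρV²/2) = 0.06984·(21.2/0.0355)·(1700·6.688²/2) = 0.06984·597.2·3.802e+04 = 1.586e+06 Pa.
ΔP = 1.586e+06 Pa = 1590 kPa.

ΔP ≈ 1590 kPa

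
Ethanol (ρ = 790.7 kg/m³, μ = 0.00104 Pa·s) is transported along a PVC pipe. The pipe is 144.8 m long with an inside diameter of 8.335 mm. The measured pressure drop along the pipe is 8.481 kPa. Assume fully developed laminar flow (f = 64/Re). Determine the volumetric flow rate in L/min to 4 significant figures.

For laminar flow, f = 64/Re with Re = ρVD/μ, so Darcy-Weisbach reduces to ΔP = 32μLV/D². Solving for V: V = ΔP·D²/(32μL) = 8481·(0.008335)²/(32·0.00104·144.8) = 0.1223 m/s.
Check: Re = ρVD/μ = 790.7·0.1223·0.008335/0.00104 = 774.8 < 2300, so the laminar assumption holds.
Q = V·A = 0.1223·(π/4·0.008335²) = 6.671e-06 m³/s = 0.4003 L/min.

Q ≈ 0.4003 L/min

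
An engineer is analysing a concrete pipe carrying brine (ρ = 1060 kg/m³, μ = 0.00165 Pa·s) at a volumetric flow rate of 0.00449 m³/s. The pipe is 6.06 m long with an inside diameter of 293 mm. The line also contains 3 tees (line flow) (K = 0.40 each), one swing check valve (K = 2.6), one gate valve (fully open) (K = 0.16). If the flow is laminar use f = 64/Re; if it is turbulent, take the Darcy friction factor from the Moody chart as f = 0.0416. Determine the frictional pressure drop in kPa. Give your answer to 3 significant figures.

ΔP ≈ 0.0113 kPa

Cross-sectional area A = πD²/4 = π(0.293)²/4 = 0.06743 m²; mean velocity V = Q/A = 0.00449/0.06743 = 0.06659 m/s.
Reynolds number Re = ρVD/μ = 1060 · 0.06659 · 0.293 / 0.00165 = 1.253e+04.
Re > 4000 → turbulent; use the Moody-chart value f = 0.0416.
Total minor-loss coefficient ΣK = 3·0.4 + 1·2.6 + 1·0.16 = 3.96.
ΔP = [f·L/D + ΣK]·(ρV²/2) = [0.0416·6.06/0.293 + 3.96]·(1060·0.06659²/2) = [0.8604 + 3.96]·2.35 = 11.33 Pa.
ΔP = 11.33 Pa = 0.0113 kPa.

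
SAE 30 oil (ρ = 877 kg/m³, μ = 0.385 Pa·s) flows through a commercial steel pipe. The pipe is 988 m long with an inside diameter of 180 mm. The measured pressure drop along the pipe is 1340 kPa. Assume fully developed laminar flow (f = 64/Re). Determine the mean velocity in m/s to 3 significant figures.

For laminar flow, f = 64/Re with Re = ρVD/μ, so Darcy-Weisbach reduces to ΔP = 32μLV/D². Solving for V: V = ΔP·D²/(32μL) = 1.34e+06·(0.18)²/(32·0.385·988) = 3.567 m/s.
Check: Re = ρVD/μ = 877·3.567·0.18/0.385 = 1462 < 2300, so the laminar assumption holds.

V ≈ 3.57 m/s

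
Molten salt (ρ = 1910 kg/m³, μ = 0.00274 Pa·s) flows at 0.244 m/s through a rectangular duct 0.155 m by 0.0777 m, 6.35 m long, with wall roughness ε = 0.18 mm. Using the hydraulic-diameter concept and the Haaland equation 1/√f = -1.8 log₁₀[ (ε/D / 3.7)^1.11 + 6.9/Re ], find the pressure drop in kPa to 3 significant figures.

Hydraulic diameter D_h = 4A/P = 4·(0.155·0.0777)/(2·(0.155+0.0777)) = 0.04817/0.4654 = 0.1035 m.
Re = ρVD_h/μ = 1910·0.244·0.1035/0.00274 = 1.761e+04.
ε/D_h = 0.00018/0.1035 = 0.00174; Haaland gives 1/√f = -1.8 log₁₀[0.000202+0.000392] = 5.807, so f = 0.02966.
ΔP = f(L/D_h)(ρV²/2) = 0.02966·6.35/0.1035·56.86 = 103.4 Pa.
ΔP = 0.103 kPa.

ΔP ≈ 0.103 kPa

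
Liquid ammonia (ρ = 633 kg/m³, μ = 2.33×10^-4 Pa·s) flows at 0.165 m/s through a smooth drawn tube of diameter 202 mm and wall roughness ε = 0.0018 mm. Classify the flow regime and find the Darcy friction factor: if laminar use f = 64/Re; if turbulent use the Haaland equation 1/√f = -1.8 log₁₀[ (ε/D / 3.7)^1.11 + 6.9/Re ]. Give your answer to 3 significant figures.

Re = ρVD/μ = 633·0.165·0.202/0.000233 = 9.055e+04.
Re > 4000 → turbulent. ε/D = 1.8e-06/0.202 = 8.91e-06; Haaland: 1/√f = -1.8 log₁₀[5.8e-07 + 7.62e-05] = 7.407, so f = 0.01823.

f ≈ 0.0182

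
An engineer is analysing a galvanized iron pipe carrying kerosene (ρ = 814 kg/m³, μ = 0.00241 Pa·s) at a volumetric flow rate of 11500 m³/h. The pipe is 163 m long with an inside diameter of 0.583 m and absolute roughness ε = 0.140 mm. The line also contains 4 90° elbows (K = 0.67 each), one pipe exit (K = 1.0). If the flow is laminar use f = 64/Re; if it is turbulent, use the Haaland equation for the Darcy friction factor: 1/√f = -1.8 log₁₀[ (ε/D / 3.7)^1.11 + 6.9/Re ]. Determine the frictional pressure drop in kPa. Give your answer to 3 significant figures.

Q = 11500 m³/h = 11500/3600 = 3.194 m³/s.
Cross-sectional area A = πD²/4 = π(0.583)²/4 = 0.2669 m²; mean velocity V = Q/A = 3.194/0.2669 = 11.97 m/s.
Reynolds number Re = ρVD/μ = 814 · 11.97 · 0.583 / 0.00241 = 2.356e+06.
Re > 4000 → turbulent. Relative roughness ε/D = 0.00014/0.583 = 0.00024. Haaland: 1/√f = -1.8 log₁₀[(0.00024/3.7)^1.11 + 6.9/2.356e+06] = -1.8 log₁₀[2.25e-05 + 2.93e-06] = 8.271, so f = 0.01462.
Total minor-loss coefficient ΣK = 4·0.67 + 1·1 = 3.68.
ΔP = [f·L/D + ΣK]·(ρV²/2) = [0.01462·163/0.583 + 3.68]·(814·11.97²/2) = [4.087 + 3.68]·5.828e+04 = 4.527e+05 Pa.
ΔP = 4.527e+05 Pa = 453 kPa.

ΔP ≈ 453 kPa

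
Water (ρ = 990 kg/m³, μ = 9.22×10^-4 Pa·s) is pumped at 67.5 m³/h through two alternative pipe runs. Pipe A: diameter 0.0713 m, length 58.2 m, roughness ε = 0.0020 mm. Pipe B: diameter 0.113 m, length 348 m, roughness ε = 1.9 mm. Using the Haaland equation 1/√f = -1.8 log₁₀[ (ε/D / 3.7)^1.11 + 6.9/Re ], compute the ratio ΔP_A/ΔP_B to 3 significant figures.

ΔP_A/ΔP_B ≈ 0.516

Pipe A: V = Q/A = 0.01875/0.003993 = 4.696 m/s; Re = 3.595e+05; ε/D = 2.81e-05; Haaland → f = 0.01414; ΔP_A = f(L/D)(ρV²/2) = 1.26e+05 Pa.
Pipe B: V = Q/A = 0.01875/0.01003 = 1.87 m/s; Re = 2.268e+05; ε/D = 0.0168; Haaland → f = 0.04583; ΔP_B = f(L/D)(ρV²/2) = 2.442e+05 Pa.
ΔP_A/ΔP_B = 1.26e+05/2.442e+05 = 0.516.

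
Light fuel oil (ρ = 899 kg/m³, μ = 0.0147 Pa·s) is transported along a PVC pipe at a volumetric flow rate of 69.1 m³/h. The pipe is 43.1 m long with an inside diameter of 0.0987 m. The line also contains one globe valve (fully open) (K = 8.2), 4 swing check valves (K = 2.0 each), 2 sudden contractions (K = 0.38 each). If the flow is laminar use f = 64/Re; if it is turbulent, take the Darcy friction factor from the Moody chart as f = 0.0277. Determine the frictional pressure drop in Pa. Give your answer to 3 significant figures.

ΔP ≈ 82200 Pa

Q = 69.1 m³/h = 69.1/3600 = 0.01919 m³/s.
Cross-sectional area A = πD²/4 = π(0.0987)²/4 = 0.007651 m²; mean velocity V = Q/A = 0.01919/0.007651 = 2.509 m/s.
Reynolds number Re = ρVD/μ = 899 · 2.509 · 0.0987 / 0.0147 = 1.514e+04.
Re > 4000 → turbulent; use the Moody-chart value f = 0.0277.
Total minor-loss coefficient ΣK = 1·8.2 + 4·2 + 2·0.38 = 17.
ΔP = [f·L/D + ΣK]·(ρV²/2) = [0.0277·43.1/0.0987 + 17]·(899·2.509²/2) = [12.1 + 17]·2829 = 8.22e+04 Pa.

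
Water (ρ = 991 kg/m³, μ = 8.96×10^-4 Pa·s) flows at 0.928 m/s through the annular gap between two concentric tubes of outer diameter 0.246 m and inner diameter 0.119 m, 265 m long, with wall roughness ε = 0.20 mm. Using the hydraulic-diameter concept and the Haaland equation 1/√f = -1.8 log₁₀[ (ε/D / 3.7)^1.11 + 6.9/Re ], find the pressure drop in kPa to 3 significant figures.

Hydraulic diameter D_h = 4A/P = D_o - D_i = 0.246 - 0.119 = 0.127 m.
Re = ρVD_h/μ = 991·0.928·0.127/0.000896 = 1.304e+05.
ε/D_h = 0.0002/0.127 = 0.00157; Haaland gives 1/√f = -1.8 log₁₀[0.000181+5.29e-05] = 6.535, so f = 0.02342.
ΔP = f(L/D_h)(ρV²/2) = 0.02342·265/0.127·426.7 = 2.085e+04 Pa.
ΔP = 20.9 kPa.

ΔP ≈ 20.9 kPa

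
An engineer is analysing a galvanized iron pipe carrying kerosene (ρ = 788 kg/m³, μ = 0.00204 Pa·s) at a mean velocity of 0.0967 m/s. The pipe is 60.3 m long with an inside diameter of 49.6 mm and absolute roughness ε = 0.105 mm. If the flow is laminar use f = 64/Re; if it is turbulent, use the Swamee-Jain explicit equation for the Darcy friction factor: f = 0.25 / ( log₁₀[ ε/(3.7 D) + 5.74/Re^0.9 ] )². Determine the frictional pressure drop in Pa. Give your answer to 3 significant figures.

ΔP ≈ 155 Pa

Reynolds number Re = ρVD/μ = 788 · 0.0967 · 0.0496 / 0.00204 = 1853.
Re < 2300 → laminar flow, so f = 64/Re = 64/1853 = 0.03454 (the turbulent correlation is not needed).
Darcy-Weisbach: ΔP = f(L/D)(ρV²/2) = 0.03454·(60.3/0.0496)·(788·0.0967²/2) = 0.03454·1216·3.684 = 154.7 Pa.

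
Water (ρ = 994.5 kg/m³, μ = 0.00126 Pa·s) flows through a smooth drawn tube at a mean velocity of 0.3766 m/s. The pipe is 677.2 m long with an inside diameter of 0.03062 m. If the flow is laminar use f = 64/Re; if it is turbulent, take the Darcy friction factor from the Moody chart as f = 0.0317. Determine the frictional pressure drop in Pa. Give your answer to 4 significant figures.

Reynolds number Re = ρVD/μ = 994.5 · 0.3766 · 0.03062 / 0.00126 = 9102.
Re > 4000 → turbulent; use the Moody-chart value f = 0.0317.
Darcy-Weisbach: ΔP = f(L/D)(ρV²/2) = 0.0317·(677.2/0.03062)·(994.5·0.3766²/2) = 0.0317·2.212e+04·70.52 = 4.944e+04 Pa.

ΔP ≈ 49440 Pa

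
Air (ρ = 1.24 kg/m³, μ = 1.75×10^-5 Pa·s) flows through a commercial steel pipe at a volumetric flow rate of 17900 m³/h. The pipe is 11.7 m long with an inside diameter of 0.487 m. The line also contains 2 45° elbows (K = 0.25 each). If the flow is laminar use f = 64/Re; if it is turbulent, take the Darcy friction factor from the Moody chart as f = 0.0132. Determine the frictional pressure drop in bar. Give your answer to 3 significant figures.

ΔP ≈ 0.00361 bar

Q = 17900 m³/h = 17900/3600 = 4.972 m³/s.
Cross-sectional area A = πD²/4 = π(0.487)²/4 = 0.1863 m²; mean velocity V = Q/A = 4.972/0.1863 = 26.69 m/s.
Reynolds number Re = ρVD/μ = 1.24 · 26.69 · 0.487 / 1.75e-05 = 9.211e+05.
Re > 4000 → turbulent; use the Moody-chart value f = 0.0132.
Total minor-loss coefficient ΣK = 2·0.25 = 0.5.
ΔP = [f·L/D + ΣK]·(ρV²/2) = [0.0132·11.7/0.487 + 0.5]·(1.24·26.69²/2) = [0.3171 + 0.5]·441.8 = 361 Pa.
ΔP = 361 Pa = 0.00361 bar.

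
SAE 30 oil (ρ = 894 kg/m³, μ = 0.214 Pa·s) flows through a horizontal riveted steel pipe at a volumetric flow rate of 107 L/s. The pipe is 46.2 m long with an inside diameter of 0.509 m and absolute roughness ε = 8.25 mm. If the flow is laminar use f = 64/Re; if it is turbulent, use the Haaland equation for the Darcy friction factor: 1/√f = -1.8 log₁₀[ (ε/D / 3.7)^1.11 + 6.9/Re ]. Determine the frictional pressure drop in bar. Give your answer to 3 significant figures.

ΔP ≈ 0.00642 bar

Q = 107 L/s = 107/1000 = 0.107 m³/s.
Cross-sectional area A = πD²/4 = π(0.509)²/4 = 0.2035 m²; mean velocity V = Q/A = 0.107/0.2035 = 0.5258 m/s.
Reynolds number Re = ρVD/μ = 894 · 0.5258 · 0.509 / 0.214 = 1118.
Re < 2300 → laminar flow, so f = 64/Re = 64/1118 = 0.05724 (the turbulent correlation is not needed).
Darcy-Weisbach: ΔP = f(L/D)(ρV²/2) = 0.05724·(46.2/0.509)·(894·0.5258²/2) = 0.05724·90.77·123.6 = 642.1 Pa.
ΔP = 642.1 Pa = 0.00642 bar.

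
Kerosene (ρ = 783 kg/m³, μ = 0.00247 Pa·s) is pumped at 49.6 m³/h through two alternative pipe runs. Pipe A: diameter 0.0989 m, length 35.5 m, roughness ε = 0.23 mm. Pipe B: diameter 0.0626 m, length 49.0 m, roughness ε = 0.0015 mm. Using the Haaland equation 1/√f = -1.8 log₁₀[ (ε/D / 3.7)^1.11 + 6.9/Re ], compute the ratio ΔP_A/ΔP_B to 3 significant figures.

Pipe A: V = Q/A = 0.01378/0.007682 = 1.793 m/s; Re = 5.623e+04; ε/D = 0.00233; Haaland → f = 0.02677; ΔP_A = f(L/D)(ρV²/2) = 1.21e+04 Pa.
Pipe B: V = Q/A = 0.01378/0.003078 = 4.477 m/s; Re = 8.883e+04; ε/D = 2.4e-05; Haaland → f = 0.01836; ΔP_B = f(L/D)(ρV²/2) = 1.127e+05 Pa.
ΔP_A/ΔP_B = 1.21e+04/1.127e+05 = 0.107.

ΔP_A/ΔP_B ≈ 0.107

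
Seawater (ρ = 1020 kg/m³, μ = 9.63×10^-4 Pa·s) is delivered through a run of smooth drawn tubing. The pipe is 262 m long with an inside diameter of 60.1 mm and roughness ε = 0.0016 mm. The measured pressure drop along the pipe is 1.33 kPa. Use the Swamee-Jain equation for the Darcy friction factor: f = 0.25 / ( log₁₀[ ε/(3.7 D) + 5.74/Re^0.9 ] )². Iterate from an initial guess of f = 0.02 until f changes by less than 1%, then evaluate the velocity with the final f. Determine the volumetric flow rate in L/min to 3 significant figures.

Q ≈ 23.2 L/min

Rearranging Darcy-Weisbach: V = √(2·ΔP·D/(f·L·ρ)). With ε/D = 1.6e-06/0.0601 = 2.66e-05, iterate starting from f = 0.02:
  f = 0.02 → V = √(2·1330·0.0601/(0.02·262·1020)) = 0.1729 m/s; Re = ρVD/μ = 1.101e+04; f → 0.03022
  f = 0.03022 → V = 0.1407 m/s; Re = 8957; f → 0.03198
  f = 0.03198 → V = 0.1368 m/s; Re = 8707; f → 0.03223
Converged (Δf/f < 1%). With the final f = 0.03223: V = √(2·1330·0.0601/(0.03223·262·1020)) = 0.1362 m/s.
Q = V·A = 0.1362·(π/4·0.0601²) = 0.0003865 m³/s = 23.2 L/min.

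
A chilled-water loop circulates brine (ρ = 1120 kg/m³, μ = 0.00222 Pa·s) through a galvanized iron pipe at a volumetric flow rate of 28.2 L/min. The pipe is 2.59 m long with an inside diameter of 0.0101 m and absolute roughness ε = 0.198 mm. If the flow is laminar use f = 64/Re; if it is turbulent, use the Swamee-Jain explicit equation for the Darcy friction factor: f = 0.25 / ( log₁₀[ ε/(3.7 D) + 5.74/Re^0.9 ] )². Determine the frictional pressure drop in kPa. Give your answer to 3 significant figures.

Q = 28.2 L/min = 28.2/60000 = 0.00047 m³/s.
Cross-sectional area A = πD²/4 = π(0.0101)²/4 = 8.012e-05 m²; mean velocity V = Q/A = 0.00047/8.012e-05 = 5.866 m/s.
Reynolds number Re = ρVD/μ = 1120 · 5.866 · 0.0101 / 0.00222 = 2.989e+04.
Re > 4000 → turbulent. Relative roughness ε/D = 0.000198/0.0101 = 0.0196. Swamee-Jain: f = 0.25/(log₁₀[0.0196/3.7 + 5.74/2.989e+04^0.9])² = 0.25/(log₁₀[0.0053 + 0.000538])² = 0.25/(-2.234)² = 0.0501.
Darcy-Weisbach: ΔP = f(L/D)(ρV²/2) = 0.0501·(2.59/0.0101)·(1120·5.866²/2) = 0.0501·256.4·1.927e+04 = 2.476e+05 Pa.
ΔP = 2.476e+05 Pa = 248 kPa.

ΔP ≈ 248 kPa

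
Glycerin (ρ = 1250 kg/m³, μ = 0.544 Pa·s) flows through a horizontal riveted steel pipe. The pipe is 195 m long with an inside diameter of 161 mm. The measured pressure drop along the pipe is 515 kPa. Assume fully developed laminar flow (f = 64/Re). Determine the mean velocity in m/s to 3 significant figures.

V ≈ 3.93 m/s

For laminar flow, f = 64/Re with Re = ρVD/μ, so Darcy-Weisbach reduces to ΔP = 32μLV/D². Solving for V: V = ΔP·D²/(32μL) = 5.15e+05·(0.161)²/(32·0.544·195) = 3.933 m/s.
Check: Re = ρVD/μ = 1250·3.933·0.161/0.544 = 1455 < 2300, so the laminar assumption holds.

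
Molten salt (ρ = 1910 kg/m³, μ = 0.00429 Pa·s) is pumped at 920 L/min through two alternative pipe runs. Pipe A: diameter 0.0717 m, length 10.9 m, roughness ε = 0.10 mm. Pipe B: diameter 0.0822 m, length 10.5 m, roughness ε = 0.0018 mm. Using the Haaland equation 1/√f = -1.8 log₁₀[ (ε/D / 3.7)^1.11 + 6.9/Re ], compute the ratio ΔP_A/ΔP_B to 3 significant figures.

Pipe A: V = Q/A = 0.01533/0.004038 = 3.798 m/s; Re = 1.212e+05; ε/D = 0.00139; Haaland → f = 0.02295; ΔP_A = f(L/D)(ρV²/2) = 4.806e+04 Pa.
Pipe B: V = Q/A = 0.01533/0.005307 = 2.889 m/s; Re = 1.057e+05; ε/D = 2.19e-05; Haaland → f = 0.01771; ΔP_B = f(L/D)(ρV²/2) = 1.803e+04 Pa.
ΔP_A/ΔP_B = 4.806e+04/1.803e+04 = 2.67.

ΔP_A/ΔP_B ≈ 2.67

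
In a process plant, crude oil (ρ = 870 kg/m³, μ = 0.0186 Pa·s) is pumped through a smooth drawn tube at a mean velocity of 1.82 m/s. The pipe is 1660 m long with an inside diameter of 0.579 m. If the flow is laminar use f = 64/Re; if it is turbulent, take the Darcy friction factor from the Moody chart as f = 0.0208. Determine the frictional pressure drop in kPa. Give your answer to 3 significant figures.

Reynolds number Re = ρVD/μ = 870 · 1.82 · 0.579 / 0.0186 = 4.929e+04.
Re > 4000 → turbulent; use the Moody-chart value f = 0.0208.
Darcy-Weisbach: ΔP = f(L/D)(ρV²/2) = 0.0208·(1660/0.579)·(870·1.82²/2) = 0.0208·2867·1441 = 8.593e+04 Pa.
ΔP = 8.593e+04 Pa = 85.9 kPa.

ΔP ≈ 85.9 kPa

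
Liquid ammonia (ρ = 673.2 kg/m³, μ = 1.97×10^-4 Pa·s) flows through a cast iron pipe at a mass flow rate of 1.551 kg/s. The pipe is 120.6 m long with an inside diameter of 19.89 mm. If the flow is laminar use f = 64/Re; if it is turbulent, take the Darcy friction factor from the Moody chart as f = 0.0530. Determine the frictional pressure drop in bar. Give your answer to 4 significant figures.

A = πD²/4 = π(0.01989)²/4 = 0.0003107 m²; mean velocity V = ṁ/(ρA) = 1.551/(673.2 · 0.0003107) = 7.415 m/s.
Reynolds number Re = ρVD/μ = 673.2 · 7.415 · 0.01989 / 0.000197 = 5.04e+05.
Re > 4000 → turbulent; use the Moody-chart value f = 0.0530.
Darcy-Weisbach: ΔP = f(L/D)(ρV²/2) = 0.053·(120.6/0.01989)·(673.2·7.415²/2) = 0.053·6063·1.851e+04 = 5.947e+06 Pa.
ΔP = 5.947e+06 Pa = 59.47 bar.

ΔP ≈ 59.47 bar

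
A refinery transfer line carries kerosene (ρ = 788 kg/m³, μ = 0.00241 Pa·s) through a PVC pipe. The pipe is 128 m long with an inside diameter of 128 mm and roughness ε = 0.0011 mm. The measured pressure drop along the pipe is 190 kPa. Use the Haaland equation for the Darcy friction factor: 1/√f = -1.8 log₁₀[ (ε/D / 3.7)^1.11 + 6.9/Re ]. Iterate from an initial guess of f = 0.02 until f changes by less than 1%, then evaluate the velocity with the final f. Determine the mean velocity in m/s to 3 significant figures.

Rearranging Darcy-Weisbach: V = √(2·ΔP·D/(f·L·ρ)). With ε/D = 1.1e-06/0.128 = 8.59e-06, iterate starting from f = 0.02:
  f = 0.02 → V = √(2·1.9e+05·0.128/(0.02·128·788)) = 4.91 m/s; Re = ρVD/μ = 2.055e+05; f → 0.01547
  f = 0.01547 → V = 5.583 m/s; Re = 2.337e+05; f → 0.0151
  f = 0.0151 → V = 5.652 m/s; Re = 2.365e+05; f → 0.01506
Converged (Δf/f < 1%). With the final f = 0.01506: V = √(2·1.9e+05·0.128/(0.01506·128·788)) = 5.658 m/s.

V ≈ 5.66 m/s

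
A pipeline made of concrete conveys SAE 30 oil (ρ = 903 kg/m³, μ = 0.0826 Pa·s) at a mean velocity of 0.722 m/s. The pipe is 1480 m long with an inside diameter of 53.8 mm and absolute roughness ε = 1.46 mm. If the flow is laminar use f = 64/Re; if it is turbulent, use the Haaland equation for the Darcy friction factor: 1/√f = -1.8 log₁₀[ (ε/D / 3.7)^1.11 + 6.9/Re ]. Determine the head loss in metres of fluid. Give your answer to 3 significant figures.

h_f ≈ 110 m

Reynolds number Re = ρVD/μ = 903 · 0.722 · 0.0538 / 0.0826 = 424.6.
Re < 2300 → laminar flow, so f = 64/Re = 64/424.6 = 0.1507 (the turbulent correlation is not needed).
Darcy-Weisbach: ΔP = f(L/D)(ρV²/2) = 0.1507·(1480/0.0538)·(903·0.722²/2) = 0.1507·2.751e+04·235.4 = 9.758e+05 Pa.
Head loss h_f = ΔP/(ρg) = 9.758e+05/(903·9.81) = 110 m.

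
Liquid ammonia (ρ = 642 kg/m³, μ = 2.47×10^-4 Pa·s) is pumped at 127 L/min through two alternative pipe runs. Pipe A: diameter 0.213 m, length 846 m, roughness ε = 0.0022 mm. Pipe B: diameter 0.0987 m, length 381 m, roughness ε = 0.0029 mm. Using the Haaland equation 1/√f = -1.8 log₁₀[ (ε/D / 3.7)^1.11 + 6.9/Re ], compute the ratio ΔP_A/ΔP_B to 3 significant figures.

Pipe A: V = Q/A = 0.002117/0.03563 = 0.0594 m/s; Re = 3.289e+04; ε/D = 1.03e-05; Haaland → f = 0.02283; ΔP_A = f(L/D)(ρV²/2) = 102.7 Pa.
Pipe B: V = Q/A = 0.002117/0.007651 = 0.2766 m/s; Re = 7.097e+04; ε/D = 2.94e-05; Haaland → f = 0.01927; ΔP_B = f(L/D)(ρV²/2) = 1827 Pa.
ΔP_A/ΔP_B = 102.7/1827 = 0.0562.

ΔP_A/ΔP_B ≈ 0.0562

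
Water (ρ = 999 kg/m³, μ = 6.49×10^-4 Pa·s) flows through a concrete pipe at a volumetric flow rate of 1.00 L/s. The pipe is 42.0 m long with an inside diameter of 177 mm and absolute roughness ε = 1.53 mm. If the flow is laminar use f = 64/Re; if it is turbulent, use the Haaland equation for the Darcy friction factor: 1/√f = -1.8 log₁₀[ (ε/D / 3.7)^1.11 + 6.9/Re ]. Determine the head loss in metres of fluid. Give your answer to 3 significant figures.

h_f ≈ 8.22×10^-4 m

Q = 1.00 L/s = 1.00/1000 = 0.001 m³/s.
Cross-sectional area A = πD²/4 = π(0.177)²/4 = 0.02461 m²; mean velocity V = Q/A = 0.001/0.02461 = 0.04064 m/s.
Reynolds number Re = ρVD/μ = 999 · 0.04064 · 0.177 / 0.000649 = 1.107e+04.
Re > 4000 → turbulent. Relative roughness ε/D = 0.00153/0.177 = 0.00864. Haaland: 1/√f = -1.8 log₁₀[(0.00864/3.7)^1.11 + 6.9/1.107e+04] = -1.8 log₁₀[0.0012 + 0.000623] = 4.931, so f = 0.04113.
Darcy-Weisbach: ΔP = f(L/D)(ρV²/2) = 0.04113·(42/0.177)·(999·0.04064²/2) = 0.04113·237.3·0.825 = 8.052 Pa.
Head loss h_f = ΔP/(ρg) = 8.052/(999·9.81) = 8.22×10^-4 m.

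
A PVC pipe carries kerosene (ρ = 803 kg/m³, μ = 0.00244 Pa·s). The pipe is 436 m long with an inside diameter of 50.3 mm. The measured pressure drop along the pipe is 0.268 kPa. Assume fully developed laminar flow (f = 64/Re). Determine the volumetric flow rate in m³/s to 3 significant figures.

Q ≈ 3.96×10^-5 m³/s

For laminar flow, f = 64/Re with Re = ρVD/μ, so Darcy-Weisbach reduces to ΔP = 32μLV/D². Solving for V: V = ΔP·D²/(32μL) = 268·(0.0503)²/(32·0.00244·436) = 0.01992 m/s.
Check: Re = ρVD/μ = 803·0.01992·0.0503/0.00244 = 329.7 < 2300, so the laminar assumption holds.
Q = V·A = 0.01992·(π/4·0.0503²) = 3.958e-05 m³/s = 3.96×10^-5 m³/s.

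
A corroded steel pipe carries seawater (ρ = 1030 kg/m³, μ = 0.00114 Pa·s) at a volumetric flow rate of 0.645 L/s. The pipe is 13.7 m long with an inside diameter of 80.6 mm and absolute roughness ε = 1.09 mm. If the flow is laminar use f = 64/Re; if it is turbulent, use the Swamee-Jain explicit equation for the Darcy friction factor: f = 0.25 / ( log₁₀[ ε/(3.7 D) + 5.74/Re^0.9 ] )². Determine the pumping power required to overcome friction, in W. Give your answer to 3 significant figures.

P ≈ 0.0433 W

Q = 0.645 L/s = 0.645/1000 = 0.000645 m³/s.
Cross-sectional area A = πD²/4 = π(0.0806)²/4 = 0.005102 m²; mean velocity V = Q/A = 0.000645/0.005102 = 0.1264 m/s.
Reynolds number Re = ρVD/μ = 1030 · 0.1264 · 0.0806 / 0.00114 = 9206.
Re > 4000 → turbulent. Relative roughness ε/D = 0.00109/0.0806 = 0.0135. Swamee-Jain: f = 0.25/(log₁₀[0.0135/3.7 + 5.74/9206^0.9])² = 0.25/(log₁₀[0.00366 + 0.00155])² = 0.25/(-2.283)² = 0.04795.
Darcy-Weisbach: ΔP = f(L/D)(ρV²/2) = 0.04795·(13.7/0.0806)·(1030·0.1264²/2) = 0.04795·170·8.23 = 67.08 Pa.
Pumping power P = QΔP = 0.000645·67.08 = 0.04327 W = 0.0433 W.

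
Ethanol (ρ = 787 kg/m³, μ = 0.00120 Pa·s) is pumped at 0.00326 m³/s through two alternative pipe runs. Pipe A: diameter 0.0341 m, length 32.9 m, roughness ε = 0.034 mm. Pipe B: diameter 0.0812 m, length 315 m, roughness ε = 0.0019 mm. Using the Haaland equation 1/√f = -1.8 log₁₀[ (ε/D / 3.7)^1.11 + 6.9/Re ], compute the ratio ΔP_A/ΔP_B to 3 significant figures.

ΔP_A/ΔP_B ≈ 7.89

Pipe A: V = Q/A = 0.00326/0.0009133 = 3.57 m/s; Re = 7.983e+04; ε/D = 0.000997; Haaland → f = 0.02244; ΔP_A = f(L/D)(ρV²/2) = 1.085e+05 Pa.
Pipe B: V = Q/A = 0.00326/0.005178 = 0.6295 m/s; Re = 3.352e+04; ε/D = 2.34e-05; Haaland → f = 0.02275; ΔP_B = f(L/D)(ρV²/2) = 1.377e+04 Pa.
ΔP_A/ΔP_B = 1.085e+05/1.377e+04 = 7.89.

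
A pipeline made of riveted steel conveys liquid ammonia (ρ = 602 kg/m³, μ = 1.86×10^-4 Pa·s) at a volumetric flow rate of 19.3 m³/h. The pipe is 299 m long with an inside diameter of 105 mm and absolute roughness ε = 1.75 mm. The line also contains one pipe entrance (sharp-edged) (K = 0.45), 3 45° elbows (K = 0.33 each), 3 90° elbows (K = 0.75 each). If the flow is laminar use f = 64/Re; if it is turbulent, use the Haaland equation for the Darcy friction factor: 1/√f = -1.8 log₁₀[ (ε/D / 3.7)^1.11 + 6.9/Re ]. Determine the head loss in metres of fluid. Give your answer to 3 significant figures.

h_f ≈ 2.61 m

Q = 19.3 m³/h = 19.3/3600 = 0.005361 m³/s.
Cross-sectional area A = πD²/4 = π(0.105)²/4 = 0.008659 m²; mean velocity V = Q/A = 0.005361/0.008659 = 0.6191 m/s.
Reynolds number Re = ρVD/μ = 602 · 0.6191 · 0.105 / 0.000186 = 2.104e+05.
Re > 4000 → turbulent. Relative roughness ε/D = 0.00175/0.105 = 0.0167. Haaland: 1/√f = -1.8 log₁₀[(0.0167/3.7)^1.11 + 6.9/2.104e+05] = -1.8 log₁₀[0.00249 + 3.28e-05] = 4.678, so f = 0.0457.
Total minor-loss coefficient ΣK = 1·0.45 + 3·0.33 + 3·0.75 = 3.69.
ΔP = [f·L/D + ΣK]·(ρV²/2) = [0.0457·299/0.105 + 3.69]·(602·0.6191²/2) = [130.1 + 3.69]·115.4 = 1.544e+04 Pa.
Head loss h_f = ΔP/(ρg) = 1.544e+04/(602·9.81) = 2.61 m.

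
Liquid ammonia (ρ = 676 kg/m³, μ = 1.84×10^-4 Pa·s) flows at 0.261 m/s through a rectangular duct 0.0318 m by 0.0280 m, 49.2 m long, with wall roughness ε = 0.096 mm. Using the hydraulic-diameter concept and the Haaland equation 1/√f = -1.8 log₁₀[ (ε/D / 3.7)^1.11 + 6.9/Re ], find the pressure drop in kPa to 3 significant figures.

ΔP ≈ 1.15 kPa

Hydraulic diameter D_h = 4A/P = 4·(0.0318·0.028)/(2·(0.0318+0.028)) = 0.003562/0.1196 = 0.02978 m.
Re = ρVD_h/μ = 676·0.261·0.02978/0.000184 = 2.856e+04.
ε/D_h = 9.6e-05/0.02978 = 0.00322; Haaland gives 1/√f = -1.8 log₁₀[0.000401+0.000242] = 5.745, so f = 0.0303.
ΔP = f(L/D_h)(ρV²/2) = 0.0303·49.2/0.02978·23.02 = 1153 Pa.
ΔP = 1.15 kPa.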